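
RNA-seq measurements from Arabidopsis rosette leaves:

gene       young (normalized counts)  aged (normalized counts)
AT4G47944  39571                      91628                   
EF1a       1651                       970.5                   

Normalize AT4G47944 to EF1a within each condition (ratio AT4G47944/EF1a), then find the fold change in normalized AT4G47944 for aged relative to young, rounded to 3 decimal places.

AT4G47944/EF1a (young) = 39571 / 1651 = 23.968
AT4G47944/EF1a (aged) = 91628 / 970.5 = 94.413
Fold change = 94.413 / 23.968 = 3.9392

3.939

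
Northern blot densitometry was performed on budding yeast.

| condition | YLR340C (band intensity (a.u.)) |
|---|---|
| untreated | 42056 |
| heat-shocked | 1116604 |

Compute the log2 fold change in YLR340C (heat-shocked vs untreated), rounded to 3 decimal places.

Fold change = 1116604 / 42056 = 26.5504
log2(26.5504) = 4.7307

4.731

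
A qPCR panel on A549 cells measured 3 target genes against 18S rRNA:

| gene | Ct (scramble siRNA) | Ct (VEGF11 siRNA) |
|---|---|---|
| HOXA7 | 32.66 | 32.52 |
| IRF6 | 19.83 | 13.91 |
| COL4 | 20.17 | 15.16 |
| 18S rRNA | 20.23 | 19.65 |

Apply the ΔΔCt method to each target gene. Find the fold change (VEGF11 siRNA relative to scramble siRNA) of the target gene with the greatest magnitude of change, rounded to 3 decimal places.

40.504

HOXA7: ΔΔCt = (32.52−19.65) − (32.66−20.23) = 12.87 − 12.43 = 0.44; fold change = 2^-0.44 = 0.737
IRF6: ΔΔCt = (13.91−19.65) − (19.83−20.23) = -5.74 − (-0.40) = -5.34; fold change = 2^5.34 = 40.504
COL4: ΔΔCt = (15.16−19.65) − (20.17−20.23) = -4.49 − (-0.06) = -4.43; fold change = 2^4.43 = 21.556
IRF6 has the largest |ΔΔCt| = 5.34.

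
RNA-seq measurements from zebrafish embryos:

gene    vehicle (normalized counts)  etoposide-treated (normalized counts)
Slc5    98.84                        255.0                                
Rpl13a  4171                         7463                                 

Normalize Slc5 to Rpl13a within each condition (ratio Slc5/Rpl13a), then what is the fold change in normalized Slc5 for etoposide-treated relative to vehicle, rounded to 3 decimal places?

Slc5/Rpl13a (vehicle) = 98.84 / 4171 = 0.023697
Slc5/Rpl13a (etoposide-treated) = 255.0 / 7463 = 0.034169
Fold change = 0.034169 / 0.023697 = 1.4419

1.442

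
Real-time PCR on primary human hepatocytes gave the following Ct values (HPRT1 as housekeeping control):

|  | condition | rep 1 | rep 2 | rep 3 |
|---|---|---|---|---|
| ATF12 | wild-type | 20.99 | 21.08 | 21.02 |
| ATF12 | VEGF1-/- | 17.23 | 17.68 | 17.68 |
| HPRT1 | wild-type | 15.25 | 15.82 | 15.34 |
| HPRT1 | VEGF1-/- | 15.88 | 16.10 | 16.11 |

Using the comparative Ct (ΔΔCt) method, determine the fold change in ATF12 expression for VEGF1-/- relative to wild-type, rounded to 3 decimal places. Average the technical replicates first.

16.679

Mean Ct: ATF12 wild-type 21.030; ATF12 VEGF1-/- 17.530; HPRT1 wild-type 15.470; HPRT1 VEGF1-/- 16.030
ΔCt(wild-type) = 21.030 − 15.470 = 5.560
ΔCt(VEGF1-/-) = 17.530 − 16.030 = 1.500
ΔΔCt = 1.500 − 5.560 = -4.060
Fold change = 2^(−(-4.060)) = 2^4.060 = 16.6795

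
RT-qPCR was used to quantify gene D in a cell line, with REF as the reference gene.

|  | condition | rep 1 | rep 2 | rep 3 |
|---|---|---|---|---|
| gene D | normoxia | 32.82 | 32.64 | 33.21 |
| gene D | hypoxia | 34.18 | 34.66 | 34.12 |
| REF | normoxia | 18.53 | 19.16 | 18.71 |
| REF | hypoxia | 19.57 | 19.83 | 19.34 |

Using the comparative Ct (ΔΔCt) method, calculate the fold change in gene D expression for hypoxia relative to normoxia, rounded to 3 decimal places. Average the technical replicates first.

0.637

Mean Ct: gene D normoxia 32.890; gene D hypoxia 34.320; REF normoxia 18.800; REF hypoxia 19.580
ΔCt(normoxia) = 32.890 − 18.800 = 14.090
ΔCt(hypoxia) = 34.320 − 19.580 = 14.740
ΔΔCt = 14.740 − 14.090 = 0.650
Fold change = 2^(−0.650) = 0.6373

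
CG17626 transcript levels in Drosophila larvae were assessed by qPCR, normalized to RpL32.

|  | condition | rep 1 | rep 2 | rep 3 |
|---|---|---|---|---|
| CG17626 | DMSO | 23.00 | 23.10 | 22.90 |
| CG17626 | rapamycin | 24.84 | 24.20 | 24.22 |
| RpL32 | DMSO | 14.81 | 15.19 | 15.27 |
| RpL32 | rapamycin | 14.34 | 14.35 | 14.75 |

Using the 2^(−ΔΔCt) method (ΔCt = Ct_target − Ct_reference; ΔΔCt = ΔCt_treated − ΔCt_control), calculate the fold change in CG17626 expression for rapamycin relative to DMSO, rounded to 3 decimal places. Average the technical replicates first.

Mean Ct: CG17626 DMSO 23.000; CG17626 rapamycin 24.420; RpL32 DMSO 15.090; RpL32 rapamycin 14.480
ΔCt(DMSO) = 23.000 − 15.090 = 7.910
ΔCt(rapamycin) = 24.420 − 14.480 = 9.940
ΔΔCt = 9.940 − 7.910 = 2.030
Fold change = 2^(−2.030) = 0.2449

0.245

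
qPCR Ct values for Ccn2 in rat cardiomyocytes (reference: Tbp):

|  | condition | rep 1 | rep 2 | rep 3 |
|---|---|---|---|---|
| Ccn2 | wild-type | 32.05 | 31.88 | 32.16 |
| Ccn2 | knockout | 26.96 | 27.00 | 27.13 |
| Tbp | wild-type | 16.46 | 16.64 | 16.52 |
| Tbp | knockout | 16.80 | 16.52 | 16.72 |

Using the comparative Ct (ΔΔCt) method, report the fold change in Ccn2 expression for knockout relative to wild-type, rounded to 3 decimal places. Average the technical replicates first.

35.261

Mean Ct: Ccn2 wild-type 32.030; Ccn2 knockout 27.030; Tbp wild-type 16.540; Tbp knockout 16.680
ΔCt(wild-type) = 32.030 − 16.540 = 15.490
ΔCt(knockout) = 27.030 − 16.680 = 10.350
ΔΔCt = 10.350 − 15.490 = -5.140
Fold change = 2^(−(-5.140)) = 2^5.140 = 35.2610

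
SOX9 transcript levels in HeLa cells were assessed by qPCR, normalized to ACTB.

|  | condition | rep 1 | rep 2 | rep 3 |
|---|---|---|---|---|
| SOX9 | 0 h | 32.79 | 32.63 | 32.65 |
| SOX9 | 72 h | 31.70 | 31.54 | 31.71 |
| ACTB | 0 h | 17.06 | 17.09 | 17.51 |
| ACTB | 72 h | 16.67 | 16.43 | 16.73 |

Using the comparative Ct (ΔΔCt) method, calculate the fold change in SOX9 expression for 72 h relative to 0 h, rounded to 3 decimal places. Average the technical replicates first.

1.347

Mean Ct: SOX9 0 h 32.690; SOX9 72 h 31.650; ACTB 0 h 17.220; ACTB 72 h 16.610
ΔCt(0 h) = 32.690 − 17.220 = 15.470
ΔCt(72 h) = 31.650 − 16.610 = 15.040
ΔΔCt = 15.040 − 15.470 = -0.430
Fold change = 2^(−(-0.430)) = 2^0.430 = 1.3472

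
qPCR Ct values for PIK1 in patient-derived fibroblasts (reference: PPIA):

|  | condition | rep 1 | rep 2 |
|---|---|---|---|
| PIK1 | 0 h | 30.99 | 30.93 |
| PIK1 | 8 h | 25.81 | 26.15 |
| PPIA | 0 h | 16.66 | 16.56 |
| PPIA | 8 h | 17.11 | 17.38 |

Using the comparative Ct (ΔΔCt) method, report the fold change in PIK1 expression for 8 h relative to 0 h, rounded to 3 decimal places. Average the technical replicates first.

Mean Ct: PIK1 0 h 30.960; PIK1 8 h 25.980; PPIA 0 h 16.610; PPIA 8 h 17.245
ΔCt(0 h) = 30.960 − 16.610 = 14.350
ΔCt(8 h) = 25.980 − 17.245 = 8.735
ΔΔCt = 8.735 − 14.350 = -5.615
Fold change = 2^(−(-5.615)) = 2^5.615 = 49.0099

49.010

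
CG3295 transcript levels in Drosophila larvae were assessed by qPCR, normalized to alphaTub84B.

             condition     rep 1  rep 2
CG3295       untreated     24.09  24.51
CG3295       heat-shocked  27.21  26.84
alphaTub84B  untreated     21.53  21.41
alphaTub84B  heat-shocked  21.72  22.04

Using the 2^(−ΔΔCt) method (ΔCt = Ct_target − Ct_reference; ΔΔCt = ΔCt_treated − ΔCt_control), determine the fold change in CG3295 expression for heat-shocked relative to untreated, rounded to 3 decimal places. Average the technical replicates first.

0.201

Mean Ct: CG3295 untreated 24.300; CG3295 heat-shocked 27.025; alphaTub84B untreated 21.470; alphaTub84B heat-shocked 21.880
ΔCt(untreated) = 24.300 − 21.470 = 2.830
ΔCt(heat-shocked) = 27.025 − 21.880 = 5.145
ΔΔCt = 5.145 − 2.830 = 2.315
Fold change = 2^(−2.315) = 0.2010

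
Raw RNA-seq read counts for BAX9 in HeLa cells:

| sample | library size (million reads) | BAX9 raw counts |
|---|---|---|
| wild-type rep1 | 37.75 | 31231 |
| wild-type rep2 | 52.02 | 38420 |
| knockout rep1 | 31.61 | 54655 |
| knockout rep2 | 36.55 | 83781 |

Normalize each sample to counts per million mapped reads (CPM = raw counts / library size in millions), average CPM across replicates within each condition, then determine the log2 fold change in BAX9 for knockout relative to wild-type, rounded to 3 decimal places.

CPM(wild-type rep1) = 31231 / 37.75 = 827.3113
CPM(wild-type rep2) = 38420 / 52.02 = 738.5621
CPM(knockout rep1) = 54655 / 31.61 = 1729.0414
CPM(knockout rep2) = 83781 / 36.55 = 2292.2298
mean CPM(wild-type) = 782.9367; mean CPM(knockout) = 2010.6356
Fold change = 2010.6356 / 782.9367 = 2.56807
log2(2.56807) = 1.3607

1.361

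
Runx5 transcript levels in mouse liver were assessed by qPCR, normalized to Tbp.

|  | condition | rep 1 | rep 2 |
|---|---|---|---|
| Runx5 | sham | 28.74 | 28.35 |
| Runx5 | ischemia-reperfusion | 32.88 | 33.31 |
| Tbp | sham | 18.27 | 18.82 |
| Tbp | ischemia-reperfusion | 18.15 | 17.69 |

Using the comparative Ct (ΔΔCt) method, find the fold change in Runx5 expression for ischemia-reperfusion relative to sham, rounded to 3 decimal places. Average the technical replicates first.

0.028

Mean Ct: Runx5 sham 28.545; Runx5 ischemia-reperfusion 33.095; Tbp sham 18.545; Tbp ischemia-reperfusion 17.920
ΔCt(sham) = 28.545 − 18.545 = 10.000
ΔCt(ischemia-reperfusion) = 33.095 − 17.920 = 15.175
ΔΔCt = 15.175 − 10.000 = 5.175
Fold change = 2^(−5.175) = 0.0277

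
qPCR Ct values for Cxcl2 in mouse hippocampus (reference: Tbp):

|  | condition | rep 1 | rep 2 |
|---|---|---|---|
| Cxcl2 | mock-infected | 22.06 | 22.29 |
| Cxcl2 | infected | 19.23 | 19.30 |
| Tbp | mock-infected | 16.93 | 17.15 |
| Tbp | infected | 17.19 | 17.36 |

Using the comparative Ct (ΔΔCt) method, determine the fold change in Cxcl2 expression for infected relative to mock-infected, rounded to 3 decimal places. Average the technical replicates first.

8.846

Mean Ct: Cxcl2 mock-infected 22.175; Cxcl2 infected 19.265; Tbp mock-infected 17.040; Tbp infected 17.275
ΔCt(mock-infected) = 22.175 − 17.040 = 5.135
ΔCt(infected) = 19.265 − 17.275 = 1.990
ΔΔCt = 1.990 − 5.135 = -3.145
Fold change = 2^(−(-3.145)) = 2^3.145 = 8.8458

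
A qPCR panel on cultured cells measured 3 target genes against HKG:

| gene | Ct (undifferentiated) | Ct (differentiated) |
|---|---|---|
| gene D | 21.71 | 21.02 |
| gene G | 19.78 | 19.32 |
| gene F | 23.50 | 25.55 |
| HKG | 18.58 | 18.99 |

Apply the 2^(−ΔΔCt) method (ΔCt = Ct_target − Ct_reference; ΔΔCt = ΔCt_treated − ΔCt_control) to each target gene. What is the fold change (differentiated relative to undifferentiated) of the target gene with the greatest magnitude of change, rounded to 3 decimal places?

gene D: ΔΔCt = (21.02−18.99) − (21.71−18.58) = 2.03 − 3.13 = -1.10; fold change = 2^1.10 = 2.144
gene G: ΔΔCt = (19.32−18.99) − (19.78−18.58) = 0.33 − 1.20 = -0.87; fold change = 2^0.87 = 1.828
gene F: ΔΔCt = (25.55−18.99) − (23.50−18.58) = 6.56 − 4.92 = 1.64; fold change = 2^-1.64 = 0.321
gene F has the largest |ΔΔCt| = 1.64.

0.321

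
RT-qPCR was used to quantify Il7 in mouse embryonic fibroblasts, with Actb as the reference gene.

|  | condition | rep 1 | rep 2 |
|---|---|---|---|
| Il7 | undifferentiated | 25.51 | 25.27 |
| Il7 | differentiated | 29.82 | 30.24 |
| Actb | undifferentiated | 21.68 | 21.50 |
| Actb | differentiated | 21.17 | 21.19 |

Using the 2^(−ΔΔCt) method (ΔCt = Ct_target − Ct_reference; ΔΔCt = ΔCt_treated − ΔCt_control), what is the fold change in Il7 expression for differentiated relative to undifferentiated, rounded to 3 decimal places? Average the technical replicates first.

Mean Ct: Il7 undifferentiated 25.390; Il7 differentiated 30.030; Actb undifferentiated 21.590; Actb differentiated 21.180
ΔCt(undifferentiated) = 25.390 − 21.590 = 3.800
ΔCt(differentiated) = 30.030 − 21.180 = 8.850
ΔΔCt = 8.850 − 3.800 = 5.050
Fold change = 2^(−5.050) = 0.0302

0.030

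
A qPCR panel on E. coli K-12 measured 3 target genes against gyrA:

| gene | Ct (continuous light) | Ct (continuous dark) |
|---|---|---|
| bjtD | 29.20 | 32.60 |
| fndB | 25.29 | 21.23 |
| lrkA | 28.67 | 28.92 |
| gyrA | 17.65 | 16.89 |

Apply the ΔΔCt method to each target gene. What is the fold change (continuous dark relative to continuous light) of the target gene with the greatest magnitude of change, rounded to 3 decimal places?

0.056

bjtD: ΔΔCt = (32.60−16.89) − (29.20−17.65) = 15.71 − 11.55 = 4.16; fold change = 2^-4.16 = 0.056
fndB: ΔΔCt = (21.23−16.89) − (25.29−17.65) = 4.34 − 7.64 = -3.30; fold change = 2^3.30 = 9.849
lrkA: ΔΔCt = (28.92−16.89) − (28.67−17.65) = 12.03 − 11.02 = 1.01; fold change = 2^-1.01 = 0.497
bjtD has the largest |ΔΔCt| = 4.16.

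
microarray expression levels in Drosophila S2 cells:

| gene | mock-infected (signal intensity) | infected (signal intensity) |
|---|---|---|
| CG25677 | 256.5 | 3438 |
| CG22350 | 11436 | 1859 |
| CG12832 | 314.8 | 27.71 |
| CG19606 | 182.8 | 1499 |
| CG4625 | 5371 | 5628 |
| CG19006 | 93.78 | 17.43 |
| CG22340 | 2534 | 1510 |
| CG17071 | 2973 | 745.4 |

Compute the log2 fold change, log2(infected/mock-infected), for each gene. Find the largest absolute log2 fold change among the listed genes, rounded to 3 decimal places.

log2(3438/256.5) = 3.745  (CG25677)
log2(1859/11436) = -2.621  (CG22350)
log2(27.71/314.8) = -3.506  (CG12832)
log2(1499/182.8) = 3.036  (CG19606)
log2(5628/5371) = 0.067  (CG4625)
log2(17.43/93.78) = -2.428  (CG19006)
log2(1510/2534) = -0.747  (CG22340)
log2(745.4/2973) = -1.996  (CG17071)
The largest magnitude belongs to CG25677.

3.745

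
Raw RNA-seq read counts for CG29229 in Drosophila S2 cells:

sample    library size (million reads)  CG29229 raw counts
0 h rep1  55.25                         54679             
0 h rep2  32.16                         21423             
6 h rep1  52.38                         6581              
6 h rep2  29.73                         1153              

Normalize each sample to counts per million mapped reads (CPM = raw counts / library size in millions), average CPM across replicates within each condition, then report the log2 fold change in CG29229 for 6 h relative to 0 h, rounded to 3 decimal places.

CPM(0 h rep1) = 54679 / 55.25 = 989.6652
CPM(0 h rep2) = 21423 / 32.16 = 666.1381
CPM(6 h rep1) = 6581 / 52.38 = 125.6396
CPM(6 h rep2) = 1153 / 29.73 = 38.7824
mean CPM(0 h) = 827.9016; mean CPM(6 h) = 82.2110
Fold change = 82.2110 / 827.9016 = 0.09930
log2(0.09930) = -3.3321

-3.332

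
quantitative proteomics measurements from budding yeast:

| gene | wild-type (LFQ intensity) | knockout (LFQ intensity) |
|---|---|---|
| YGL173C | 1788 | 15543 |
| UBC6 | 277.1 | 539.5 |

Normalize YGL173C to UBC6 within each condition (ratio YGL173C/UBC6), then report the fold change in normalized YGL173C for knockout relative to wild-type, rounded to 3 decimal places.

YGL173C/UBC6 (wild-type) = 1788 / 277.1 = 6.4525
YGL173C/UBC6 (knockout) = 15543 / 539.5 = 28.81
Fold change = 28.81 / 6.4525 = 4.4649

4.465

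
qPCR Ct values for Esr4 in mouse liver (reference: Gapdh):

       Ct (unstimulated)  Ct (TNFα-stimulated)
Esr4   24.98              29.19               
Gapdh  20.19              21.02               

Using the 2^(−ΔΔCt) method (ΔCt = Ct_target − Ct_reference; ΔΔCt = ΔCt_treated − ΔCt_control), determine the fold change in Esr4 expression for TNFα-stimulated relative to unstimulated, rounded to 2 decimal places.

ΔCt(unstimulated) = 24.980 − 20.190 = 4.790
ΔCt(TNFα-stimulated) = 29.190 − 21.020 = 8.170
ΔΔCt = 8.170 − 4.790 = 3.380
Fold change = 2^(−3.380) = 0.096

0.10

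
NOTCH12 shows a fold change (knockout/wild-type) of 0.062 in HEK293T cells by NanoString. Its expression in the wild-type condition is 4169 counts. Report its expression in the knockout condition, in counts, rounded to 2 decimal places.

258.48

knockout expression = 4169 × 0.062 = 258.48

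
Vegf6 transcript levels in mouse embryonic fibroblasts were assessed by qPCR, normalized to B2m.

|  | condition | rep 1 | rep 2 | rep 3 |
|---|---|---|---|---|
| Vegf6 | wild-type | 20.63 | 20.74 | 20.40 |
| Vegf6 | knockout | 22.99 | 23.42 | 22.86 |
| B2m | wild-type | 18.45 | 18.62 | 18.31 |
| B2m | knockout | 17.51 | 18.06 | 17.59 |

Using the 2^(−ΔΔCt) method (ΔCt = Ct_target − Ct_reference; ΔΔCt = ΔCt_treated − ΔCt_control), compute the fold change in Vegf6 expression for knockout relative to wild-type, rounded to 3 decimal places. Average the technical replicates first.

0.106

Mean Ct: Vegf6 wild-type 20.590; Vegf6 knockout 23.090; B2m wild-type 18.460; B2m knockout 17.720
ΔCt(wild-type) = 20.590 − 18.460 = 2.130
ΔCt(knockout) = 23.090 − 17.720 = 5.370
ΔΔCt = 5.370 − 2.130 = 3.240
Fold change = 2^(−3.240) = 0.1058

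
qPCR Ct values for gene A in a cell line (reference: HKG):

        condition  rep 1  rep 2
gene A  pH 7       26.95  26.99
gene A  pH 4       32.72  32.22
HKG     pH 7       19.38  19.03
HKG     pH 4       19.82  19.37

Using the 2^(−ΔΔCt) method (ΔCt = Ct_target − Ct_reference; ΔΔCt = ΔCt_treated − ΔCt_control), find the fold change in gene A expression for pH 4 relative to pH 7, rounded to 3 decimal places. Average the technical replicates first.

0.029

Mean Ct: gene A pH 7 26.970; gene A pH 4 32.470; HKG pH 7 19.205; HKG pH 4 19.595
ΔCt(pH 7) = 26.970 − 19.205 = 7.765
ΔCt(pH 4) = 32.470 − 19.595 = 12.875
ΔΔCt = 12.875 − 7.765 = 5.110
Fold change = 2^(−5.110) = 0.0290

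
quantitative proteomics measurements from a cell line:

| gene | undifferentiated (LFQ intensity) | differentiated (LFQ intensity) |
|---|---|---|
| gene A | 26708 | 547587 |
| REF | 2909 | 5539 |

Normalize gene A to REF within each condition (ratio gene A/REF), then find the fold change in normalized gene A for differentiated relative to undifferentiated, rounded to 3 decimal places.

gene A/REF (undifferentiated) = 26708 / 2909 = 9.1812
gene A/REF (differentiated) = 547587 / 5539 = 98.86
Fold change = 98.86 / 9.1812 = 10.7677

10.768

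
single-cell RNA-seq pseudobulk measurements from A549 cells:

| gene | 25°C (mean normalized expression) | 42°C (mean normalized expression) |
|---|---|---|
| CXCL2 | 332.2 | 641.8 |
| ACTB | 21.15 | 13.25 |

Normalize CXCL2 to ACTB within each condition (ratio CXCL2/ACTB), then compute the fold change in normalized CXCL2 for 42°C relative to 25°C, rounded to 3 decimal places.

CXCL2/ACTB (25°C) = 332.2 / 21.15 = 15.707
CXCL2/ACTB (42°C) = 641.8 / 13.25 = 48.438
Fold change = 48.438 / 15.707 = 3.0839

3.084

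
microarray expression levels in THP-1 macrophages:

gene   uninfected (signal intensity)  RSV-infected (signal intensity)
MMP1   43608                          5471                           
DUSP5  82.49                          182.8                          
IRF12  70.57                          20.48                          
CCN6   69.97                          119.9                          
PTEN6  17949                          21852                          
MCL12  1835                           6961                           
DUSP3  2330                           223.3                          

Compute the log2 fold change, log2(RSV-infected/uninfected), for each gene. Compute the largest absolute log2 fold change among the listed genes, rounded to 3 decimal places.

log2(5471/43608) = -2.995  (MMP1)
log2(182.8/82.49) = 1.148  (DUSP5)
log2(20.48/70.57) = -1.785  (IRF12)
log2(119.9/69.97) = 0.777  (CCN6)
log2(21852/17949) = 0.284  (PTEN6)
log2(6961/1835) = 1.924  (MCL12)
log2(223.3/2330) = -3.383  (DUSP3)
The largest magnitude belongs to DUSP3.

3.383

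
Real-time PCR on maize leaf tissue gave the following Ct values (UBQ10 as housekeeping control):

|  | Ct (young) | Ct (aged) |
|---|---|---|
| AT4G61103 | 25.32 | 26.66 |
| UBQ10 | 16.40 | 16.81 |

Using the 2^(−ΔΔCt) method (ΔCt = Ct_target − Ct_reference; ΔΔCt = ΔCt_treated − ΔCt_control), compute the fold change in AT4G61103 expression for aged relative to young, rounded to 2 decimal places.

ΔCt(young) = 25.320 − 16.400 = 8.920
ΔCt(aged) = 26.660 − 16.810 = 9.850
ΔΔCt = 9.850 − 8.920 = 0.930
Fold change = 2^(−0.930) = 0.525

0.52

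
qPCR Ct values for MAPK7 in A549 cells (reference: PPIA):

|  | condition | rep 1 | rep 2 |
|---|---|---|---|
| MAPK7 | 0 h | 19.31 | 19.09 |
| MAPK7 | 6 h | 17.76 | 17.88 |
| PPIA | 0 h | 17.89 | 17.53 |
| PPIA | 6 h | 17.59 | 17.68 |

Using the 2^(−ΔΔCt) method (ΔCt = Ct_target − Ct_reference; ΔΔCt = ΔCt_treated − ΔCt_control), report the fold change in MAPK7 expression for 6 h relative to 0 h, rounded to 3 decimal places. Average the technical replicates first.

2.471

Mean Ct: MAPK7 0 h 19.200; MAPK7 6 h 17.820; PPIA 0 h 17.710; PPIA 6 h 17.635
ΔCt(0 h) = 19.200 − 17.710 = 1.490
ΔCt(6 h) = 17.820 − 17.635 = 0.185
ΔΔCt = 0.185 − 1.490 = -1.305
Fold change = 2^(−(-1.305)) = 2^1.305 = 2.4708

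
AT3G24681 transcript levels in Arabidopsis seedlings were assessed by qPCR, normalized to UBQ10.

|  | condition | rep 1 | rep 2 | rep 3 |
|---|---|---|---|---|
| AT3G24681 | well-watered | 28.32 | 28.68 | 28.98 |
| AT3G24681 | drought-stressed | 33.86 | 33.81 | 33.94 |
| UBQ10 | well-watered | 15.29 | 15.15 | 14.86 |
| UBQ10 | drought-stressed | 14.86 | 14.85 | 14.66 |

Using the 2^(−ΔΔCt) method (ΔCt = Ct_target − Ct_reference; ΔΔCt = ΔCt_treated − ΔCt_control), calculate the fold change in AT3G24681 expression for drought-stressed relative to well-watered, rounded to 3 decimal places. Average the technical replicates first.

0.022

Mean Ct: AT3G24681 well-watered 28.660; AT3G24681 drought-stressed 33.870; UBQ10 well-watered 15.100; UBQ10 drought-stressed 14.790
ΔCt(well-watered) = 28.660 − 15.100 = 13.560
ΔCt(drought-stressed) = 33.870 − 14.790 = 19.080
ΔΔCt = 19.080 − 13.560 = 5.520
Fold change = 2^(−5.520) = 0.0218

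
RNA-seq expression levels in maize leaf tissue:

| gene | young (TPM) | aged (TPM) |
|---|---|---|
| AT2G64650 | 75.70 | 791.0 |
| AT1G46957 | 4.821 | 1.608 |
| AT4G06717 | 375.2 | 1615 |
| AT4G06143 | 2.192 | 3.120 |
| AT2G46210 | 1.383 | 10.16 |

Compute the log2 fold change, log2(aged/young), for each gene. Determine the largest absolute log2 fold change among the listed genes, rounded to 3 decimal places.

log2(791.0/75.70) = 3.385  (AT2G64650)
log2(1.608/4.821) = -1.584  (AT1G46957)
log2(1615/375.2) = 2.106  (AT4G06717)
log2(3.120/2.192) = 0.509  (AT4G06143)
log2(10.16/1.383) = 2.877  (AT2G46210)
The largest magnitude belongs to AT2G64650.

3.385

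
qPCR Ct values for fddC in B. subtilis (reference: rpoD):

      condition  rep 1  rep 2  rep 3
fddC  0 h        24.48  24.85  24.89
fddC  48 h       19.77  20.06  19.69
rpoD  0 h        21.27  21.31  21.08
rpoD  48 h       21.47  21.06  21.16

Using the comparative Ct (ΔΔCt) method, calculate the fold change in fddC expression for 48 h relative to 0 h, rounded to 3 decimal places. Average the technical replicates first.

Mean Ct: fddC 0 h 24.740; fddC 48 h 19.840; rpoD 0 h 21.220; rpoD 48 h 21.230
ΔCt(0 h) = 24.740 − 21.220 = 3.520
ΔCt(48 h) = 19.840 − 21.230 = -1.390
ΔΔCt = -1.390 − 3.520 = -4.910
Fold change = 2^(−(-4.910)) = 2^4.910 = 30.0647

30.065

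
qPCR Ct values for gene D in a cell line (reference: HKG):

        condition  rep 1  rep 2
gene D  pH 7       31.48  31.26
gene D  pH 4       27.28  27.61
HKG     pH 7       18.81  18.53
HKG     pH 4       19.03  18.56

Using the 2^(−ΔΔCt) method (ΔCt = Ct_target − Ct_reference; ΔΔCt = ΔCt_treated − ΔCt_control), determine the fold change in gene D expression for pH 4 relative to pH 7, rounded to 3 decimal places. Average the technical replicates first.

Mean Ct: gene D pH 7 31.370; gene D pH 4 27.445; HKG pH 7 18.670; HKG pH 4 18.795
ΔCt(pH 7) = 31.370 − 18.670 = 12.700
ΔCt(pH 4) = 27.445 − 18.795 = 8.650
ΔΔCt = 8.650 − 12.700 = -4.050
Fold change = 2^(−(-4.050)) = 2^4.050 = 16.5642

16.564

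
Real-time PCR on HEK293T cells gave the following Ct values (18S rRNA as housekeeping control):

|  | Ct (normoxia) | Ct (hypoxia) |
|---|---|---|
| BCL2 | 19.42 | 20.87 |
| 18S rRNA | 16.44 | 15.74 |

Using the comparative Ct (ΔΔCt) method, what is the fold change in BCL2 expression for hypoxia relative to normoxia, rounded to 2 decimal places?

0.23

ΔCt(normoxia) = 19.420 − 16.440 = 2.980
ΔCt(hypoxia) = 20.870 − 15.740 = 5.130
ΔΔCt = 5.130 − 2.980 = 2.150
Fold change = 2^(−2.150) = 0.225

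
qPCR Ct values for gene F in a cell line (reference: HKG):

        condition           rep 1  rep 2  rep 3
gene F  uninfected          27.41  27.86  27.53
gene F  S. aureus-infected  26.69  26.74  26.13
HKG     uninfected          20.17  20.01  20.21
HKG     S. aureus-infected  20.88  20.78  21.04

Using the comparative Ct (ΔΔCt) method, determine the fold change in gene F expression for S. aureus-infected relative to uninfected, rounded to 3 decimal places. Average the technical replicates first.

3.605

Mean Ct: gene F uninfected 27.600; gene F S. aureus-infected 26.520; HKG uninfected 20.130; HKG S. aureus-infected 20.900
ΔCt(uninfected) = 27.600 − 20.130 = 7.470
ΔCt(S. aureus-infected) = 26.520 − 20.900 = 5.620
ΔΔCt = 5.620 − 7.470 = -1.850
Fold change = 2^(−(-1.850)) = 2^1.850 = 3.6050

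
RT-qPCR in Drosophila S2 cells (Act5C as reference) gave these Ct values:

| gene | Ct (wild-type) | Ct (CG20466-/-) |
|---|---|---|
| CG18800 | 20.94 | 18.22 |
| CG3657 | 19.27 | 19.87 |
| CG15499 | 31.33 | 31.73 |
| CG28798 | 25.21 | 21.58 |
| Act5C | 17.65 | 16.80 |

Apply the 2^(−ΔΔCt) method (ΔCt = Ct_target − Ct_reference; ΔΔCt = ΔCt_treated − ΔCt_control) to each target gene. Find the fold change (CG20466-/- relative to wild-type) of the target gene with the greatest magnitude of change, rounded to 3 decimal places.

CG18800: ΔΔCt = (18.22−16.80) − (20.94−17.65) = 1.42 − 3.29 = -1.87; fold change = 2^1.87 = 3.655
CG3657: ΔΔCt = (19.87−16.80) − (19.27−17.65) = 3.07 − 1.62 = 1.45; fold change = 2^-1.45 = 0.366
CG15499: ΔΔCt = (31.73−16.80) − (31.33−17.65) = 14.93 − 13.68 = 1.25; fold change = 2^-1.25 = 0.420
CG28798: ΔΔCt = (21.58−16.80) − (25.21−17.65) = 4.78 − 7.56 = -2.78; fold change = 2^2.78 = 6.869
CG28798 has the largest |ΔΔCt| = 2.78.

6.869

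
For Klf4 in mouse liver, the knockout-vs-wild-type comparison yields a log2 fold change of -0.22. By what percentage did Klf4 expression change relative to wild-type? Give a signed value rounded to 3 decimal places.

Fold change = 2^(-0.22) = 0.8586
Percent change = (FC − 1) × 100% = (0.8586 − 1) × 100 = -14.143%

-14.143%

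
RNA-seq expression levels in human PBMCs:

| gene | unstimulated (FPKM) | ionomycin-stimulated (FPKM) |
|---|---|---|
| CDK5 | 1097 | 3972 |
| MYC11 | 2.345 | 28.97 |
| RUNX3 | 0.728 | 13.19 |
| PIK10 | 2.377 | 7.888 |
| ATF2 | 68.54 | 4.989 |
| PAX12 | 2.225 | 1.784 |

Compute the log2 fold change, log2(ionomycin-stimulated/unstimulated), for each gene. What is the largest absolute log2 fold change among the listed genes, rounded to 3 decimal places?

log2(3972/1097) = 1.856  (CDK5)
log2(28.97/2.345) = 3.627  (MYC11)
log2(13.19/0.728) = 4.179  (RUNX3)
log2(7.888/2.377) = 1.731  (PIK10)
log2(4.989/68.54) = -3.780  (ATF2)
log2(1.784/2.225) = -0.319  (PAX12)
The largest magnitude belongs to RUNX3.

4.179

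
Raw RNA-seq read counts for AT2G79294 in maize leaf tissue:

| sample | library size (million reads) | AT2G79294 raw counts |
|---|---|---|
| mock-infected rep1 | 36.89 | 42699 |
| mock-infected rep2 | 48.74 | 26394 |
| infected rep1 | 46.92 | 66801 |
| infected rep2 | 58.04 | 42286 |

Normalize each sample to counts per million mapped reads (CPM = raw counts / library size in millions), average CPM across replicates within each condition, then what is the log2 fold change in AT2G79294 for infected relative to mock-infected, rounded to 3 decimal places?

CPM(mock-infected rep1) = 42699 / 36.89 = 1157.4681
CPM(mock-infected rep2) = 26394 / 48.74 = 541.5265
CPM(infected rep1) = 66801 / 46.92 = 1423.7212
CPM(infected rep2) = 42286 / 58.04 = 728.5665
mean CPM(mock-infected) = 849.4973; mean CPM(infected) = 1076.1439
Fold change = 1076.1439 / 849.4973 = 1.26680
log2(1.26680) = 0.3412

0.341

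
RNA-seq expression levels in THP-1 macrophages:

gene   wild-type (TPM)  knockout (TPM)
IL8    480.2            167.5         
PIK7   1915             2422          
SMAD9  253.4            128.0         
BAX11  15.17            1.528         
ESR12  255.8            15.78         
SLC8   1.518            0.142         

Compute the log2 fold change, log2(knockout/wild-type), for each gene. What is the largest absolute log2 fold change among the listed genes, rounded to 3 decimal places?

4.019

log2(167.5/480.2) = -1.519  (IL8)
log2(2422/1915) = 0.339  (PIK7)
log2(128.0/253.4) = -0.985  (SMAD9)
log2(1.528/15.17) = -3.312  (BAX11)
log2(15.78/255.8) = -4.019  (ESR12)
log2(0.142/1.518) = -3.418  (SLC8)
The largest magnitude belongs to ESR12.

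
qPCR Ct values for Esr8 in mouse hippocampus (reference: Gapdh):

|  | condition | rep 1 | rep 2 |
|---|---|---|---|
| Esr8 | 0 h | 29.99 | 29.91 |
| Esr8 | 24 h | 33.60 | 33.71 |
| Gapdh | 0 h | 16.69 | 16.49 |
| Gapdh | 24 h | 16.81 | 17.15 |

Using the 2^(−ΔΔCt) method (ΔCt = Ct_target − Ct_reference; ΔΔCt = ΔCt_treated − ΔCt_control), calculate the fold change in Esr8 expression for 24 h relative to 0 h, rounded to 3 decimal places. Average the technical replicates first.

0.100

Mean Ct: Esr8 0 h 29.950; Esr8 24 h 33.655; Gapdh 0 h 16.590; Gapdh 24 h 16.980
ΔCt(0 h) = 29.950 − 16.590 = 13.360
ΔCt(24 h) = 33.655 − 16.980 = 16.675
ΔΔCt = 16.675 − 13.360 = 3.315
Fold change = 2^(−3.315) = 0.1005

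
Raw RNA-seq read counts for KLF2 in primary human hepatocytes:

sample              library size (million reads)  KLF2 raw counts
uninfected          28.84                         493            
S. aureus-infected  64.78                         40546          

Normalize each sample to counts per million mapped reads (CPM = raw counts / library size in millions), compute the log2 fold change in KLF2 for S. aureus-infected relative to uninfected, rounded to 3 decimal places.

5.194

CPM(uninfected) = 493 / 28.84 = 17.0943
CPM(S. aureus-infected) = 40546 / 64.78 = 625.9031
Fold change = 625.9031 / 17.0943 = 36.61469
log2(36.61469) = 5.1944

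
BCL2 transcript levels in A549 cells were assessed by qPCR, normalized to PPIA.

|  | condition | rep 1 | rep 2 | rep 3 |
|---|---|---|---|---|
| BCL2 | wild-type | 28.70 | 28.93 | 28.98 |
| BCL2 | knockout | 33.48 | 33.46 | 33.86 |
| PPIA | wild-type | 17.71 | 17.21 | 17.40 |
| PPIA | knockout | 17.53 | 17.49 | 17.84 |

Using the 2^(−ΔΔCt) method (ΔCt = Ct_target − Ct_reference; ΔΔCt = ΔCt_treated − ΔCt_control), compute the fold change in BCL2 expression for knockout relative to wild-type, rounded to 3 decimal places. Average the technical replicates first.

0.043

Mean Ct: BCL2 wild-type 28.870; BCL2 knockout 33.600; PPIA wild-type 17.440; PPIA knockout 17.620
ΔCt(wild-type) = 28.870 − 17.440 = 11.430
ΔCt(knockout) = 33.600 − 17.620 = 15.980
ΔΔCt = 15.980 − 11.430 = 4.550
Fold change = 2^(−4.550) = 0.0427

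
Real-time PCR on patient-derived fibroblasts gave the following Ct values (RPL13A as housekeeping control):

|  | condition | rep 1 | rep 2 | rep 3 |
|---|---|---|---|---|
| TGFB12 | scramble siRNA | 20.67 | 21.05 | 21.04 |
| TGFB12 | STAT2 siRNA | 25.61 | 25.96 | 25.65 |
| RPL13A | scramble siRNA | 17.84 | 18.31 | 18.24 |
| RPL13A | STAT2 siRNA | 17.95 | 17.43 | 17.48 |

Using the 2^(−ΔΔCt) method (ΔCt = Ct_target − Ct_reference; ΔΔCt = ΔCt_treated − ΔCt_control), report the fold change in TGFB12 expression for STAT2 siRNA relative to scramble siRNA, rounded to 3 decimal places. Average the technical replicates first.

0.025

Mean Ct: TGFB12 scramble siRNA 20.920; TGFB12 STAT2 siRNA 25.740; RPL13A scramble siRNA 18.130; RPL13A STAT2 siRNA 17.620
ΔCt(scramble siRNA) = 20.920 − 18.130 = 2.790
ΔCt(STAT2 siRNA) = 25.740 − 17.620 = 8.120
ΔΔCt = 8.120 − 2.790 = 5.330
Fold change = 2^(−5.330) = 0.0249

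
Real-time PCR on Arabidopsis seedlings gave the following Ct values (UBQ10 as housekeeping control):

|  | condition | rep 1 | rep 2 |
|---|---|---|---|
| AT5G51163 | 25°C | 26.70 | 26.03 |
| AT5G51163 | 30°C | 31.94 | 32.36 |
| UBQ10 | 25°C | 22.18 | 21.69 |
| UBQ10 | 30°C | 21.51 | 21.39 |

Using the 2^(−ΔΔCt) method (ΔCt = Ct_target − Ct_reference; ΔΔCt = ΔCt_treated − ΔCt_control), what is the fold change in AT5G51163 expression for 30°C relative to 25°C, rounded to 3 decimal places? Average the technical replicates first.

Mean Ct: AT5G51163 25°C 26.365; AT5G51163 30°C 32.150; UBQ10 25°C 21.935; UBQ10 30°C 21.450
ΔCt(25°C) = 26.365 − 21.935 = 4.430
ΔCt(30°C) = 32.150 − 21.450 = 10.700
ΔΔCt = 10.700 − 4.430 = 6.270
Fold change = 2^(−6.270) = 0.0130

0.013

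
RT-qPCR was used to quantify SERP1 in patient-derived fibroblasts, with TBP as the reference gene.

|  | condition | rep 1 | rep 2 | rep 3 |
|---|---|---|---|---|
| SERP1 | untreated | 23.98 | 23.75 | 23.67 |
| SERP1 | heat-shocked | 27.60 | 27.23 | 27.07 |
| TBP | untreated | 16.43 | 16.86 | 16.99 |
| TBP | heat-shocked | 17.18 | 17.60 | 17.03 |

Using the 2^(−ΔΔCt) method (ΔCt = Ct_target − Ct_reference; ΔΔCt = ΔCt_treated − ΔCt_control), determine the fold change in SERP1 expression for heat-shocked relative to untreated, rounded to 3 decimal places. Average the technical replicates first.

0.126

Mean Ct: SERP1 untreated 23.800; SERP1 heat-shocked 27.300; TBP untreated 16.760; TBP heat-shocked 17.270
ΔCt(untreated) = 23.800 − 16.760 = 7.040
ΔCt(heat-shocked) = 27.300 − 17.270 = 10.030
ΔΔCt = 10.030 − 7.040 = 2.990
Fold change = 2^(−2.990) = 0.1259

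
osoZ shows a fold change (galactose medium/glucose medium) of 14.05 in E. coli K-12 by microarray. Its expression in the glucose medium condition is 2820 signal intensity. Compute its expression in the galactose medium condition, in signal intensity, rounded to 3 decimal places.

39621.000

galactose medium expression = 2820 × 14.05 = 39621.000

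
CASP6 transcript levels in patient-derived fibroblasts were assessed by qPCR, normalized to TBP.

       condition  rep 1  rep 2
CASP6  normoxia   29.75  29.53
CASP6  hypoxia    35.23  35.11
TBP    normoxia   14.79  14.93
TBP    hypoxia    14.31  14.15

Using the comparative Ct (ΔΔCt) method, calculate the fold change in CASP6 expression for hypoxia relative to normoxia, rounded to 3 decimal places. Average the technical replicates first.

0.014

Mean Ct: CASP6 normoxia 29.640; CASP6 hypoxia 35.170; TBP normoxia 14.860; TBP hypoxia 14.230
ΔCt(normoxia) = 29.640 − 14.860 = 14.780
ΔCt(hypoxia) = 35.170 − 14.230 = 20.940
ΔΔCt = 20.940 − 14.780 = 6.160
Fold change = 2^(−6.160) = 0.0140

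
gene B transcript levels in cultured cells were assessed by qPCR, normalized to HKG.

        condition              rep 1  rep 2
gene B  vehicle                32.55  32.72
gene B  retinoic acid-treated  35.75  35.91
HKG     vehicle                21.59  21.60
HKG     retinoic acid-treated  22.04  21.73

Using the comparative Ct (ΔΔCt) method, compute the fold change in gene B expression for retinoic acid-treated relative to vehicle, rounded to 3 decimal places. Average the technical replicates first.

0.134

Mean Ct: gene B vehicle 32.635; gene B retinoic acid-treated 35.830; HKG vehicle 21.595; HKG retinoic acid-treated 21.885
ΔCt(vehicle) = 32.635 − 21.595 = 11.040
ΔCt(retinoic acid-treated) = 35.830 − 21.885 = 13.945
ΔΔCt = 13.945 − 11.040 = 2.905
Fold change = 2^(−2.905) = 0.1335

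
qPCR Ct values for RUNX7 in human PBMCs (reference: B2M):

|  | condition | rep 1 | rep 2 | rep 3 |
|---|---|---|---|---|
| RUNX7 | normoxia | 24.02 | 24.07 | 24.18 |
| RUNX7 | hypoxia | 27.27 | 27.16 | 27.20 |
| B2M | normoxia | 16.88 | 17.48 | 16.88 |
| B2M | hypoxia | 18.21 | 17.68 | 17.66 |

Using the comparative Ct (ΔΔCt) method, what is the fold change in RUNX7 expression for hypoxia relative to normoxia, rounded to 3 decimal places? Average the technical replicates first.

0.196

Mean Ct: RUNX7 normoxia 24.090; RUNX7 hypoxia 27.210; B2M normoxia 17.080; B2M hypoxia 17.850
ΔCt(normoxia) = 24.090 − 17.080 = 7.010
ΔCt(hypoxia) = 27.210 − 17.850 = 9.360
ΔΔCt = 9.360 − 7.010 = 2.350
Fold change = 2^(−2.350) = 0.1961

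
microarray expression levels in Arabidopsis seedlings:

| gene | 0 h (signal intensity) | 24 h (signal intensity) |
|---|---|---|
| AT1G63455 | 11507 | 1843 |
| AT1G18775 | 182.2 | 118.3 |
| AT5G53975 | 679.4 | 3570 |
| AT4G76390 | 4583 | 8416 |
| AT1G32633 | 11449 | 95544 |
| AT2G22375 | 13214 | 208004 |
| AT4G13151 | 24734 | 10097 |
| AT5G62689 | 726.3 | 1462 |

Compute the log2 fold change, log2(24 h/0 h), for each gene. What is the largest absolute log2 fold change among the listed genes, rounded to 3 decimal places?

3.976

log2(1843/11507) = -2.642  (AT1G63455)
log2(118.3/182.2) = -0.623  (AT1G18775)
log2(3570/679.4) = 2.394  (AT5G53975)
log2(8416/4583) = 0.877  (AT4G76390)
log2(95544/11449) = 3.061  (AT1G32633)
log2(208004/13214) = 3.976  (AT2G22375)
log2(10097/24734) = -1.293  (AT4G13151)
log2(1462/726.3) = 1.009  (AT5G62689)
The largest magnitude belongs to AT2G22375.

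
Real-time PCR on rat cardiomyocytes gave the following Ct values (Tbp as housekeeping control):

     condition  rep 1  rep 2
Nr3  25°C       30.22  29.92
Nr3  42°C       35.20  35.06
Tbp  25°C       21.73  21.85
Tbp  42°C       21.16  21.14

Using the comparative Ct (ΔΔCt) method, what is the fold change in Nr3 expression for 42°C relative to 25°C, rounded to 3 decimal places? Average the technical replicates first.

Mean Ct: Nr3 25°C 30.070; Nr3 42°C 35.130; Tbp 25°C 21.790; Tbp 42°C 21.150
ΔCt(25°C) = 30.070 − 21.790 = 8.280
ΔCt(42°C) = 35.130 − 21.150 = 13.980
ΔΔCt = 13.980 − 8.280 = 5.700
Fold change = 2^(−5.700) = 0.0192

0.019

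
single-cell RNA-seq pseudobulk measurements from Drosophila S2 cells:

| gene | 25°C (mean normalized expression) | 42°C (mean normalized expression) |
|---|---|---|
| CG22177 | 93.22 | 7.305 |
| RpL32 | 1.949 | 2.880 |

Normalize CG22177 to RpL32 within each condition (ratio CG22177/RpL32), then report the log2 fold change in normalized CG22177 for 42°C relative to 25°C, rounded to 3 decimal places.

-4.237

CG22177/RpL32 (25°C) = 93.22 / 1.949 = 47.83
CG22177/RpL32 (42°C) = 7.305 / 2.880 = 2.5365
Fold change = 2.5365 / 47.83 = 0.0530
log2(0.0530) = -4.2370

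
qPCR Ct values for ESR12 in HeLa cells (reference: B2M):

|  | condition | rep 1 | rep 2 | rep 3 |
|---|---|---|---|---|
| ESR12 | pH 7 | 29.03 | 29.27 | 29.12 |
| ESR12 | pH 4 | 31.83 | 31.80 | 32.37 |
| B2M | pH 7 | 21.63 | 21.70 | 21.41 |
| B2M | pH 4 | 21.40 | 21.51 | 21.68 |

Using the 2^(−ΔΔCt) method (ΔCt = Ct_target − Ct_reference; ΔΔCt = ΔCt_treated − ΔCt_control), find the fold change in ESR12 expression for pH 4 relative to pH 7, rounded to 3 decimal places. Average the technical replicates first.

0.133

Mean Ct: ESR12 pH 7 29.140; ESR12 pH 4 32.000; B2M pH 7 21.580; B2M pH 4 21.530
ΔCt(pH 7) = 29.140 − 21.580 = 7.560
ΔCt(pH 4) = 32.000 − 21.530 = 10.470
ΔΔCt = 10.470 − 7.560 = 2.910
Fold change = 2^(−2.910) = 0.1330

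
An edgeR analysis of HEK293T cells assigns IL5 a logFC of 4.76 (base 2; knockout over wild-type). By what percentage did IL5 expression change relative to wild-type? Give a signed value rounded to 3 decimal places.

Fold change = 2^(4.76) = 27.0958
Percent change = (FC − 1) × 100% = (27.0958 − 1) × 100 = 2609.585%

2609.585%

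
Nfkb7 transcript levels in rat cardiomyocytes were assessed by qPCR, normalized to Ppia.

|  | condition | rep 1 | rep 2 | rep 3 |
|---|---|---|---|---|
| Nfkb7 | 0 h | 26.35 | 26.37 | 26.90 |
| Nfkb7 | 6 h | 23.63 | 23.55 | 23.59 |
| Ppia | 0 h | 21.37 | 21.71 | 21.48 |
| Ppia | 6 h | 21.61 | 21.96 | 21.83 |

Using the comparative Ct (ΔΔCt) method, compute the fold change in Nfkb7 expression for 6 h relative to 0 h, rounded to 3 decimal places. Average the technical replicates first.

9.383

Mean Ct: Nfkb7 0 h 26.540; Nfkb7 6 h 23.590; Ppia 0 h 21.520; Ppia 6 h 21.800
ΔCt(0 h) = 26.540 − 21.520 = 5.020
ΔCt(6 h) = 23.590 − 21.800 = 1.790
ΔΔCt = 1.790 − 5.020 = -3.230
Fold change = 2^(−(-3.230)) = 2^3.230 = 9.3827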